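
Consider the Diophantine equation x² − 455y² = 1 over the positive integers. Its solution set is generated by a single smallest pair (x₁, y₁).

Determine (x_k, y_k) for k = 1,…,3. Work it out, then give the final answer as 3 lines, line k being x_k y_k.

64 3
8191 384
1048384 49149

d=455: √d = [21; 3,42] (ℓ=2, even), read p_1/q_1
step 0: (21, 1)  from 21·(1,0) + (0,1)
step 1: (64, 3)  from 3·(21,1) + (1,0)
fundamental: x₁=64, y₁=3  (since 4096 − 455·9 = 1)
(x_2, y_2) = (64·64 + 455·3·3, 64·3 + 3·64) = (8191, 384)
(x_3, y_3) = (64·8191 + 455·3·384, 64·384 + 3·8191) = (1048384, 49149)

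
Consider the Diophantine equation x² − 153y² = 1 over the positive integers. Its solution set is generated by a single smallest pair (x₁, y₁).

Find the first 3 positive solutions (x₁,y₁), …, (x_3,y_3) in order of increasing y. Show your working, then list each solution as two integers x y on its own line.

2177 176
9478657 766304
41270070401 3336487440

[12; 2,1,2,2,2,1,2,24] for √153; ℓ=8 ⇒ convergent index 7
i=0: a=12 ⇒ p=12, q=1
…
i=2: a=1 ⇒ p=37, q=3
i=3: a=2 ⇒ p=99, q=8
i=4: a=2 ⇒ p=235, q=19
i=5: a=2 ⇒ p=569, q=46
i=6: a=1 ⇒ p=804, q=65
i=7: a=2 ⇒ p=2177, q=176
(x₁, y₁) = (2177, 176);  2177² − 153·176² = 1 ✓
k=2:  x_2 = 2177·2177+153·176·176 = 9478657,  y_2 = 2177·176+176·2177 = 766304
k=3:  x_3 = 2177·9478657+153·176·766304 = 41270070401,  y_3 = 2177·766304+176·9478657 = 3336487440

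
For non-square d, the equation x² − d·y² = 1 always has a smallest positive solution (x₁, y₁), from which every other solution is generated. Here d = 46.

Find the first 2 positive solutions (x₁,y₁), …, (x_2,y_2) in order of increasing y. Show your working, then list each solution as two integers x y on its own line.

24335 3588
1184384449 174627960

d=46: √d = [6; 1,3,1,1,2,6,2,1,1,3,1,12] (ℓ=12, even), read p_11/q_11
i=0: a=6 ⇒ p=6, q=1
…
i=2: a=3 ⇒ p=27, q=4
i=3: a=1 ⇒ p=34, q=5
i=4: a=1 ⇒ p=61, q=9
i=5: a=2 ⇒ p=156, q=23
…
i=8: a=1 ⇒ p=3147, q=464
i=9: a=1 ⇒ p=5297, q=781
i=10: a=3 ⇒ p=19038, q=2807
i=11: a=1 ⇒ p=24335, q=3588
(x₁, y₁) = (24335, 3588);  24335² − 46·3588² = 1 ✓
(24335+3588√46)^2 = 1184384449 + 174627960√46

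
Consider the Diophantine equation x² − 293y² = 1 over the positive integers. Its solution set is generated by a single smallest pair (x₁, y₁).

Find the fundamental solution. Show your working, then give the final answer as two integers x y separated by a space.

√293 = [17; 8,1,1,8,34, …], period ℓ=5 (odd) → k=9
i=0: a=17 ⇒ p=17, q=1
i=1: a=8 ⇒ p=137, q=8
…
i=3: a=1 ⇒ p=291, q=17
…
i=6: a=8 ⇒ p=679914, q=39721
i=7: a=1 ⇒ p=764593, q=44668
i=8: a=1 ⇒ p=1444507, q=84389
i=9: a=8 ⇒ p=12320649, q=719780
fundamental: x₁=12320649, y₁=719780  (since 151798391781201 − 293·518083248400 = 1)

12320649 719780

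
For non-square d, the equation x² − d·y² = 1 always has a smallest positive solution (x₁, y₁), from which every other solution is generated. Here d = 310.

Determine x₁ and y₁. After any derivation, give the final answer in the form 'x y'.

[17; 1,1,1,1,5,…,1,1,34] for √310; ℓ=16 ⇒ convergent index 15
a_0=17:  p_0=17·1+0=17,  q_0=17·0+1=1
…
a_4=1:  p_4=1·53+35=88,  q_4=1·3+2=5
a_5=5:  p_5=5·88+53=493,  q_5=5·5+3=28
…
a_8=2:  p_8=2·2060+1567=5687,  q_8=2·117+89=323
a_9=1:  p_9=1·5687+2060=7747,  q_9=1·323+117=440
a_10=3:  p_10=3·7747+5687=28928,  q_10=3·440+323=1643
a_11=5:  p_11=5·28928+7747=152387,  q_11=5·1643+440=8655
a_12=1:  p_12=1·152387+28928=181315,  q_12=1·8655+1643=10298
…
a_14=1:  p_14=1·333702+181315=515017,  q_14=1·18953+10298=29251
a_15=1:  p_15=1·515017+333702=848719,  q_15=1·29251+18953=48204
fundamental: x₁=848719, y₁=48204  (since 720323940961 − 310·2323625616 = 1)

848719 48204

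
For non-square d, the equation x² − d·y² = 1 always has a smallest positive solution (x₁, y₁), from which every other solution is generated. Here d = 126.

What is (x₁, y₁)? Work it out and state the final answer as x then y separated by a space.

449 40

[11; 4,2,4,22] for √126; ℓ=4 ⇒ convergent index 3
step 0: (11, 1)  from 11·(1,0) + (0,1)
…
step 2: (101, 9)  from 2·(45,4) + (11,1)
step 3: (449, 40)  from 4·(101,9) + (45,4)
(x₁, y₁) = (449, 40);  449² − 126·40² = 1 ✓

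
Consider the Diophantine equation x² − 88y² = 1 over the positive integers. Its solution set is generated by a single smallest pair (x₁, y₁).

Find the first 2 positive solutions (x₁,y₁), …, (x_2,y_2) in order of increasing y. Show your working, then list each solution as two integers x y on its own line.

d=88: √d = [9; 2,1,1,1,2,18] (ℓ=6, even), read p_5/q_5
k=0  a_k=9  p_k/q_k = 9/1
…
k=2  a_k=1  p_k/q_k = 28/3
…
k=4  a_k=1  p_k/q_k = 75/8
k=5  a_k=2  p_k/q_k = 197/21
→ (197, 21).  Check: 197²=38809, 88·21²=38808, difference 1.
(197+21√88)^2 = 77617 + 8274√88

197 21
77617 8274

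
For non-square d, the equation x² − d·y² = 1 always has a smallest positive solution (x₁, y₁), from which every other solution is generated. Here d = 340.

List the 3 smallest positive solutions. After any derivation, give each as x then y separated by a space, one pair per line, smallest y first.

285769 15498
163327842721 8857695924
93348068572789129 5062509812995614

d=340: √d = [18; 2,3,1,1,1,…,3,2,36] (ℓ=14, even), read p_13/q_13
a_0=18:  p_0=18·1+0=18,  q_0=18·0+1=1
…
a_2=3:  p_2=3·37+18=129,  q_2=3·2+1=7
…
a_7=8:  p_7=8·756+461=6509,  q_7=8·41+25=353
a_8=1:  p_8=1·6509+756=7265,  q_8=1·353+41=394
…
a_10=1:  p_10=1·13774+7265=21039,  q_10=1·747+394=1141
a_11=1:  p_11=1·21039+13774=34813,  q_11=1·1141+747=1888
a_12=3:  p_12=3·34813+21039=125478,  q_12=3·1888+1141=6805
a_13=2:  p_13=2·125478+34813=285769,  q_13=2·6805+1888=15498
→ (285769, 15498).  Check: 285769²=81663921361, 340·15498²=81663921360, difference 1.
(x_2, y_2) = (285769·285769 + 340·15498·15498, 285769·15498 + 15498·285769) = (163327842721, 8857695924)
(x_3, y_3) = (285769·163327842721 + 340·15498·8857695924, 285769·8857695924 + 15498·163327842721) = (93348068572789129, 5062509812995614)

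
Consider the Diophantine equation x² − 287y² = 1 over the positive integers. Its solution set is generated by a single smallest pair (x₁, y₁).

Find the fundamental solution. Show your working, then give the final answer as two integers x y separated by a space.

288 17

√287 = [16; 1,15,1,32, …], period ℓ=4 (even) → k=3
step 0: (16, 1)  from 16·(1,0) + (0,1)
step 1: (17, 1)  from 1·(16,1) + (1,0)
step 2: (271, 16)  from 15·(17,1) + (16,1)
step 3: (288, 17)  from 1·(271,16) + (17,1)
(x₁, y₁) = (288, 17);  288² − 287·17² = 1 ✓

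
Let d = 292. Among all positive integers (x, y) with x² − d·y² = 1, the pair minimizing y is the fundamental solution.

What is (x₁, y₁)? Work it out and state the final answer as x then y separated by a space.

2281249 133500

[17; 11,2,1,3,8,3,1,2,11,34] for √292; ℓ=10 ⇒ convergent index 9
k=0  a_k=17  p_k/q_k = 17/1
k=1  a_k=11  p_k/q_k = 188/11
…
k=3  a_k=1  p_k/q_k = 581/34
k=4  a_k=3  p_k/q_k = 2136/125
k=5  a_k=8  p_k/q_k = 17669/1034
k=6  a_k=3  p_k/q_k = 55143/3227
k=7  a_k=1  p_k/q_k = 72812/4261
k=8  a_k=2  p_k/q_k = 200767/11749
k=9  a_k=11  p_k/q_k = 2281249/133500
→ (2281249, 133500).  Check: 2281249²=5204097000001, 292·133500²=5204097000000, difference 1.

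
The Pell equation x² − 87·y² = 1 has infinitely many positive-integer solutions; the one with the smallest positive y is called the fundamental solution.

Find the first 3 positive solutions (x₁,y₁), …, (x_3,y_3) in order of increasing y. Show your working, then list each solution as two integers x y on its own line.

28 3
1567 168
87724 9405

√87 = [9; 3,18, …], period ℓ=2 (even) → k=1
step 0: (9, 1)  from 9·(1,0) + (0,1)
step 1: (28, 3)  from 3·(9,1) + (1,0)
(x₁, y₁) = (28, 3);  28² − 87·3² = 1 ✓
(28+3√87)^2 = 1567 + 168√87
(28+3√87)^3 = 87724 + 9405√87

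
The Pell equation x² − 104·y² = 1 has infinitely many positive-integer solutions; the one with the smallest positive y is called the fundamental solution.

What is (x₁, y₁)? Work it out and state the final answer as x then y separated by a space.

[10; 5,20] for √104; ℓ=2 ⇒ convergent index 1
i=0: a=10 ⇒ p=10, q=1
i=1: a=5 ⇒ p=51, q=5
fundamental: x₁=51, y₁=5  (since 2601 − 104·25 = 1)

51 5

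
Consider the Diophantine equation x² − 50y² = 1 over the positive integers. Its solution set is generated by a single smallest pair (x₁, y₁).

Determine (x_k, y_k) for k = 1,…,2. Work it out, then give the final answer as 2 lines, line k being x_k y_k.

√50 → a₀=7, period (14); ℓ=1 odd so k=1
i=0: a=7 ⇒ p=7, q=1
i=1: a=14 ⇒ p=99, q=14
→ (99, 14).  Check: 99²=9801, 50·14²=9800, difference 1.
k=2:  x_2 = 99·99+50·14·14 = 19601,  y_2 = 99·14+14·99 = 2772

99 14
19601 2772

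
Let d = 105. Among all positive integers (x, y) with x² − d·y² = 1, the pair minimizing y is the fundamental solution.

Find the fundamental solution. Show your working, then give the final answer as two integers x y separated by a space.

41 4

√105 = [10; 4,20, …], period ℓ=2 (even) → k=1
step 0: (10, 1)  from 10·(1,0) + (0,1)
step 1: (41, 4)  from 4·(10,1) + (1,0)
fundamental: x₁=41, y₁=4  (since 1681 − 105·16 = 1)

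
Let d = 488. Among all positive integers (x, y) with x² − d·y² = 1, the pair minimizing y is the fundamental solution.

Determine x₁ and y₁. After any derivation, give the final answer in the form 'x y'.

243 11

√488 = [22; 11,44, …], period ℓ=2 (even) → k=1
step 0: (22, 1)  from 22·(1,0) + (0,1)
step 1: (243, 11)  from 11·(22,1) + (1,0)
(x₁, y₁) = (243, 11);  243² − 488·11² = 1 ✓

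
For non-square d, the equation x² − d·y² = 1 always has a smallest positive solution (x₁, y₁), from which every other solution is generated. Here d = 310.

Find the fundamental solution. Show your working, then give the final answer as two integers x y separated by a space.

√310 → a₀=17, period (1,1,1,1,5,…,1,1,34); ℓ=16 even so k=15
i=0: a=17 ⇒ p=17, q=1
…
i=6: a=3 ⇒ p=1567, q=89
…
i=9: a=1 ⇒ p=7747, q=440
…
i=12: a=1 ⇒ p=181315, q=10298
…
i=14: a=1 ⇒ p=515017, q=29251
i=15: a=1 ⇒ p=848719, q=48204
fundamental: x₁=848719, y₁=48204  (since 720323940961 − 310·2323625616 = 1)

848719 48204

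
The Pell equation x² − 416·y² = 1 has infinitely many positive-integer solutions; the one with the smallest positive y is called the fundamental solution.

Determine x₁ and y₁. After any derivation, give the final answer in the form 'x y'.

5201 255

√416 → a₀=20, period (2,1,1,9,1,1,2,40); ℓ=8 even so k=7
k=0  a_k=20  p_k/q_k = 20/1
k=1  a_k=2  p_k/q_k = 41/2
k=2  a_k=1  p_k/q_k = 61/3
…
k=5  a_k=1  p_k/q_k = 1081/53
k=6  a_k=1  p_k/q_k = 2060/101
k=7  a_k=2  p_k/q_k = 5201/255
(x₁, y₁) = (5201, 255);  5201² − 416·255² = 1 ✓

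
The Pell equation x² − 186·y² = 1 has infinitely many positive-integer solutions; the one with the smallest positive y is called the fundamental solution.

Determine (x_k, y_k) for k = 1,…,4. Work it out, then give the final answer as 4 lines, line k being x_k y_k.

√186 = [13; 1,1,1,3,4,3,1,1,1,26, …], period ℓ=10 (even) → k=9
a_0=13:  p_0=13·1+0=13,  q_0=13·0+1=1
…
a_2=1:  p_2=1·14+13=27,  q_2=1·1+1=2
a_3=1:  p_3=1·27+14=41,  q_3=1·2+1=3
a_4=3:  p_4=3·41+27=150,  q_4=3·3+2=11
…
a_6=3:  p_6=3·641+150=2073,  q_6=3·47+11=152
…
a_8=1:  p_8=1·2714+2073=4787,  q_8=1·199+152=351
a_9=1:  p_9=1·4787+2714=7501,  q_9=1·351+199=550
(x₁, y₁) = (7501, 550);  7501² − 186·550² = 1 ✓
k=2:  x_2 = 7501·7501+186·550·550 = 112530001,  y_2 = 7501·550+550·7501 = 8251100
k=3:  x_3 = 7501·112530001+186·550·8251100 = 1688175067501,  y_3 = 7501·8251100+550·112530001 = 123783001650
k=4:  x_4 = 7501·1688175067501+186·550·123783001650 = 25326002250120001,  y_4 = 7501·123783001650+550·1688175067501 = 1856992582502200

7501 550
112530001 8251100
1688175067501 123783001650
25326002250120001 1856992582502200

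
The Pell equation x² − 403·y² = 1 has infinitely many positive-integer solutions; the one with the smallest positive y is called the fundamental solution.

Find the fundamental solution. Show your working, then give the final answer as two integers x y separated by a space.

669878 33369

√403 = [20; 13,2,1,3,1,3,1,2,13,40, …], period ℓ=10 (even) → k=9
a_0=20:  p_0=20·1+0=20,  q_0=20·0+1=1
…
a_4=3:  p_4=3·803+542=2951,  q_4=3·40+27=147
…
a_8=2:  p_8=2·17967+14213=50147,  q_8=2·895+708=2498
a_9=13:  p_9=13·50147+17967=669878,  q_9=13·2498+895=33369
fundamental: x₁=669878, y₁=33369  (since 448736534884 − 403·1113490161 = 1)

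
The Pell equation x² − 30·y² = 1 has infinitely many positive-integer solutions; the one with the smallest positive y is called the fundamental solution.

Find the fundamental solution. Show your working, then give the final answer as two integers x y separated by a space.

d=30: √d = [5; 2,10] (ℓ=2, even), read p_1/q_1
k=0  a_k=5  p_k/q_k = 5/1
k=1  a_k=2  p_k/q_k = 11/2
→ (11, 2).  Check: 11²=121, 30·2²=120, difference 1.

11 2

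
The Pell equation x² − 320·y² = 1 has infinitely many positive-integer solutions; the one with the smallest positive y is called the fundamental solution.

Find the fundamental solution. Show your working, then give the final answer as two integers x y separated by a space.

[17; 1,7,1,34] for √320; ℓ=4 ⇒ convergent index 3
i=0: a=17 ⇒ p=17, q=1
i=1: a=1 ⇒ p=18, q=1
i=2: a=7 ⇒ p=143, q=8
i=3: a=1 ⇒ p=161, q=9
→ (161, 9).  Check: 161²=25921, 320·9²=25920, difference 1.

161 9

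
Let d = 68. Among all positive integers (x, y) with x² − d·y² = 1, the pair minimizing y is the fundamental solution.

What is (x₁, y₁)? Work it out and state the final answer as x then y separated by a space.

33 4

√68 → a₀=8, period (4,16); ℓ=2 even so k=1
k=0  a_k=8  p_k/q_k = 8/1
k=1  a_k=4  p_k/q_k = 33/4
→ (33, 4).  Check: 33²=1089, 68·4²=1088, difference 1.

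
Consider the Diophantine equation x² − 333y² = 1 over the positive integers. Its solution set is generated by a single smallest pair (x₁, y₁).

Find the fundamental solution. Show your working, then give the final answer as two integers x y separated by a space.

d=333: √d = [18; 4,36] (ℓ=2, even), read p_1/q_1
a_0=18:  p_0=18·1+0=18,  q_0=18·0+1=1
a_1=4:  p_1=4·18+1=73,  q_1=4·1+0=4
fundamental: x₁=73, y₁=4  (since 5329 − 333·16 = 1)

73 4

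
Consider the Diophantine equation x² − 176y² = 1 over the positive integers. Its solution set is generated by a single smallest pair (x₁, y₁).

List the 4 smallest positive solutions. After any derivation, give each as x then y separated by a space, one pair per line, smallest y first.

√176 = [13; 3,1,3,26, …], period ℓ=4 (even) → k=3
k=0  a_k=13  p_k/q_k = 13/1
k=1  a_k=3  p_k/q_k = 40/3
k=2  a_k=1  p_k/q_k = 53/4
k=3  a_k=3  p_k/q_k = 199/15
(x₁, y₁) = (199, 15);  199² − 176·15² = 1 ✓
(x_2, y_2) = (199·199 + 176·15·15, 199·15 + 15·199) = (79201, 5970)
(x_3, y_3) = (199·79201 + 176·15·5970, 199·5970 + 15·79201) = (31521799, 2376045)
(x_4, y_4) = (199·31521799 + 176·15·2376045, 199·2376045 + 15·31521799) = (12545596801, 945659940)

199 15
79201 5970
31521799 2376045
12545596801 945659940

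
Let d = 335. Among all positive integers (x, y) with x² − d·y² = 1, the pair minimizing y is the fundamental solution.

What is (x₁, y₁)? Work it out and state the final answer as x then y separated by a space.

[18; 3,3,3,36] for √335; ℓ=4 ⇒ convergent index 3
k=0  a_k=18  p_k/q_k = 18/1
…
k=2  a_k=3  p_k/q_k = 183/10
k=3  a_k=3  p_k/q_k = 604/33
→ (604, 33).  Check: 604²=364816, 335·33²=364815, difference 1.

604 33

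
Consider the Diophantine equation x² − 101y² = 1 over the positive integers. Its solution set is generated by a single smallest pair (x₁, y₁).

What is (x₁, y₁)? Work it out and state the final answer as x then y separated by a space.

d=101: √d = [10; 20] (ℓ=1, odd), read p_1/q_1
a_0=10:  p_0=10·1+0=10,  q_0=10·0+1=1
a_1=20:  p_1=20·10+1=201,  q_1=20·1+0=20
(x₁, y₁) = (201, 20);  201² − 101·20² = 1 ✓

201 20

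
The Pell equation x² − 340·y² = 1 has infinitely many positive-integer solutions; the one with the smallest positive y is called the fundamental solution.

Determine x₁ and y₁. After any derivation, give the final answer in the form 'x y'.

285769 15498

√340 = [18; 2,3,1,1,1,…,3,2,36, …], period ℓ=14 (even) → k=13
step 0: (18, 1)  from 18·(1,0) + (0,1)
step 1: (37, 2)  from 2·(18,1) + (1,0)
step 2: (129, 7)  from 3·(37,2) + (18,1)
step 3: (166, 9)  from 1·(129,7) + (37,2)
step 4: (295, 16)  from 1·(166,9) + (129,7)
step 5: (461, 25)  from 1·(295,16) + (166,9)
step 6: (756, 41)  from 1·(461,25) + (295,16)
step 7: (6509, 353)  from 8·(756,41) + (461,25)
step 8: (7265, 394)  from 1·(6509,353) + (756,41)
step 9: (13774, 747)  from 1·(7265,394) + (6509,353)
step 10: (21039, 1141)  from 1·(13774,747) + (7265,394)
step 11: (34813, 1888)  from 1·(21039,1141) + (13774,747)
step 12: (125478, 6805)  from 3·(34813,1888) + (21039,1141)
step 13: (285769, 15498)  from 2·(125478,6805) + (34813,1888)
fundamental: x₁=285769, y₁=15498  (since 81663921361 − 340·240188004 = 1)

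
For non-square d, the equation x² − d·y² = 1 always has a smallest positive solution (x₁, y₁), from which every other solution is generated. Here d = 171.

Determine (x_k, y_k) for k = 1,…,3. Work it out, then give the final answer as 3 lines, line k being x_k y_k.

170 13
57799 4420
19651490 1502787

[13; 13,26] for √171; ℓ=2 ⇒ convergent index 1
a_0=13:  p_0=13·1+0=13,  q_0=13·0+1=1
a_1=13:  p_1=13·13+1=170,  q_1=13·1+0=13
→ (170, 13).  Check: 170²=28900, 171·13²=28899, difference 1.
n=2: (170,13)∘(170,13) = (170·170+171·13·13, 170·13+13·170) = (57799,4420)
n=3: (57799,4420)∘(170,13) = (170·57799+171·13·4420, 170·4420+13·57799) = (19651490,1502787)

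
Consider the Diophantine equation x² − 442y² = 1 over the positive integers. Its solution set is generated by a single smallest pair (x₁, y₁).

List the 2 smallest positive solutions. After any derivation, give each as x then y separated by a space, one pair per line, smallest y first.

d=442: √d = [21; 42] (ℓ=1, odd), read p_1/q_1
step 0: (21, 1)  from 21·(1,0) + (0,1)
step 1: (883, 42)  from 42·(21,1) + (1,0)
fundamental: x₁=883, y₁=42  (since 779689 − 442·1764 = 1)
(883+42√442)^2 = 1559377 + 74172√442

883 42
1559377 74172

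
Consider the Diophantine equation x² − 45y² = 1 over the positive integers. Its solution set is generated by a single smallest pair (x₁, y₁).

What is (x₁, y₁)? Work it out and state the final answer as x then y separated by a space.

[6; 1,2,2,2,1,12] for √45; ℓ=6 ⇒ convergent index 5
k=0  a_k=6  p_k/q_k = 6/1
…
k=2  a_k=2  p_k/q_k = 20/3
…
k=4  a_k=2  p_k/q_k = 114/17
k=5  a_k=1  p_k/q_k = 161/24
fundamental: x₁=161, y₁=24  (since 25921 − 45·576 = 1)

161 24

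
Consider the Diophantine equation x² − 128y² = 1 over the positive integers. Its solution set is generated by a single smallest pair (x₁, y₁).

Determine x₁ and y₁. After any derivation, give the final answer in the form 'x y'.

d=128: √d = [11; 3,5,3,22] (ℓ=4, even), read p_3/q_3
a_0=11:  p_0=11·1+0=11,  q_0=11·0+1=1
…
a_2=5:  p_2=5·34+11=181,  q_2=5·3+1=16
a_3=3:  p_3=3·181+34=577,  q_3=3·16+3=51
→ (577, 51).  Check: 577²=332929, 128·51²=332928, difference 1.

577 51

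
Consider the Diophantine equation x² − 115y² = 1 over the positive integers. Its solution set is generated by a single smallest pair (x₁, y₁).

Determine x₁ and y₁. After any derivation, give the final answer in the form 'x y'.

1126 105

√115 = [10; 1,2,1,1,1,1,1,2,1,20, …], period ℓ=10 (even) → k=9
a_0=10:  p_0=10·1+0=10,  q_0=10·0+1=1
a_1=1:  p_1=1·10+1=11,  q_1=1·1+0=1
a_2=2:  p_2=2·11+10=32,  q_2=2·1+1=3
…
a_4=1:  p_4=1·43+32=75,  q_4=1·4+3=7
a_5=1:  p_5=1·75+43=118,  q_5=1·7+4=11
…
a_7=1:  p_7=1·193+118=311,  q_7=1·18+11=29
a_8=2:  p_8=2·311+193=815,  q_8=2·29+18=76
a_9=1:  p_9=1·815+311=1126,  q_9=1·76+29=105
fundamental: x₁=1126, y₁=105  (since 1267876 − 115·11025 = 1)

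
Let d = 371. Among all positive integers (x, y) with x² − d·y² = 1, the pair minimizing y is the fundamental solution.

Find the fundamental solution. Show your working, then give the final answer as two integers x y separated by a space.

1695 88

d=371: √d = [19; 3,1,4,1,3,38] (ℓ=6, even), read p_5/q_5
k=0  a_k=19  p_k/q_k = 19/1
k=1  a_k=3  p_k/q_k = 58/3
k=2  a_k=1  p_k/q_k = 77/4
k=3  a_k=4  p_k/q_k = 366/19
k=4  a_k=1  p_k/q_k = 443/23
k=5  a_k=3  p_k/q_k = 1695/88
→ (1695, 88).  Check: 1695²=2873025, 371·88²=2873024, difference 1.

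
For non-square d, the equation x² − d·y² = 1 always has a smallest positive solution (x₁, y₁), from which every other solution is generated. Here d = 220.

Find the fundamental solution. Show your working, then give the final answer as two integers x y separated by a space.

89 6

√220 → a₀=14, period (1,4,1,28); ℓ=4 even so k=3
a_0=14:  p_0=14·1+0=14,  q_0=14·0+1=1
a_1=1:  p_1=1·14+1=15,  q_1=1·1+0=1
a_2=4:  p_2=4·15+14=74,  q_2=4·1+1=5
a_3=1:  p_3=1·74+15=89,  q_3=1·5+1=6
→ (89, 6).  Check: 89²=7921, 220·6²=7920, difference 1.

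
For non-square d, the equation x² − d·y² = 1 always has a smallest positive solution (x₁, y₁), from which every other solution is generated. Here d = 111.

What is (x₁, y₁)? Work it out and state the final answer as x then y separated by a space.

d=111: √d = [10; 1,1,6,1,1,20] (ℓ=6, even), read p_5/q_5
k=0  a_k=10  p_k/q_k = 10/1
k=1  a_k=1  p_k/q_k = 11/1
k=2  a_k=1  p_k/q_k = 21/2
k=3  a_k=6  p_k/q_k = 137/13
k=4  a_k=1  p_k/q_k = 158/15
k=5  a_k=1  p_k/q_k = 295/28
(x₁, y₁) = (295, 28);  295² − 111·28² = 1 ✓

295 28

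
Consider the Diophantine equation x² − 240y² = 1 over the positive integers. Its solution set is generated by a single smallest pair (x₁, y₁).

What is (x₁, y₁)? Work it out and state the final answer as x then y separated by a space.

[15; 2,30] for √240; ℓ=2 ⇒ convergent index 1
i=0: a=15 ⇒ p=15, q=1
i=1: a=2 ⇒ p=31, q=2
(x₁, y₁) = (31, 2);  31² − 240·2² = 1 ✓

31 2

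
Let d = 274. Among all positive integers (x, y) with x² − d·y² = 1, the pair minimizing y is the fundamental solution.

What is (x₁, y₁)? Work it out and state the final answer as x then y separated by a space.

d=274: √d = [16; 1,1,4,4,1,1,32] (ℓ=7, odd), read p_13/q_13
step 0: (16, 1)  from 16·(1,0) + (0,1)
…
step 7: (45802, 2767)  from 32·(1407,85) + (778,47)
…
step 9: (93011, 5619)  from 1·(47209,2852) + (45802,2767)
step 10: (419253, 25328)  from 4·(93011,5619) + (47209,2852)
step 11: (1770023, 106931)  from 4·(419253,25328) + (93011,5619)
step 12: (2189276, 132259)  from 1·(1770023,106931) + (419253,25328)
step 13: (3959299, 239190)  from 1·(2189276,132259) + (1770023,106931)
(x₁, y₁) = (3959299, 239190);  3959299² − 274·239190² = 1 ✓

3959299 239190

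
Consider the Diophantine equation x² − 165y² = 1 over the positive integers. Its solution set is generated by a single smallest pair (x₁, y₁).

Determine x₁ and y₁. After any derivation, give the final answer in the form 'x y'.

√165 → a₀=12, period (1,5,2,5,1,24); ℓ=6 even so k=5
a_0=12:  p_0=12·1+0=12,  q_0=12·0+1=1
a_1=1:  p_1=1·12+1=13,  q_1=1·1+0=1
…
a_3=2:  p_3=2·77+13=167,  q_3=2·6+1=13
a_4=5:  p_4=5·167+77=912,  q_4=5·13+6=71
a_5=1:  p_5=1·912+167=1079,  q_5=1·71+13=84
(x₁, y₁) = (1079, 84);  1079² − 165·84² = 1 ✓

1079 84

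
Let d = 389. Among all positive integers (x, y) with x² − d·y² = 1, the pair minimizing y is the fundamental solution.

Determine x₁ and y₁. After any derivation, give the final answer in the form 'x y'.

d=389: √d = [19; 1,2,1,1,1,1,2,1,38] (ℓ=9, odd), read p_17/q_17
k=0  a_k=19  p_k/q_k = 19/1
k=1  a_k=1  p_k/q_k = 20/1
k=2  a_k=2  p_k/q_k = 59/3
k=3  a_k=1  p_k/q_k = 79/4
k=4  a_k=1  p_k/q_k = 138/7
…
k=6  a_k=1  p_k/q_k = 355/18
k=7  a_k=2  p_k/q_k = 927/47
…
k=11  a_k=2  p_k/q_k = 151493/7681
k=12  a_k=1  p_k/q_k = 202418/10263
…
k=14  a_k=1  p_k/q_k = 556329/28207
k=15  a_k=1  p_k/q_k = 910240/46151
k=16  a_k=2  p_k/q_k = 2376809/120509
k=17  a_k=1  p_k/q_k = 3287049/166660
→ (3287049, 166660).  Check: 3287049²=10804691128401, 389·166660²=10804691128400, difference 1.

3287049 166660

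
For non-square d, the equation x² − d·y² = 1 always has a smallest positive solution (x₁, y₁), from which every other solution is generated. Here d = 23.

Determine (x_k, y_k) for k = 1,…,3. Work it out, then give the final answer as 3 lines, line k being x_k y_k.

24 5
1151 240
55224 11515

√23 → a₀=4, period (1,3,1,8); ℓ=4 even so k=3
step 0: (4, 1)  from 4·(1,0) + (0,1)
step 1: (5, 1)  from 1·(4,1) + (1,0)
step 2: (19, 4)  from 3·(5,1) + (4,1)
step 3: (24, 5)  from 1·(19,4) + (5,1)
(x₁, y₁) = (24, 5);  24² − 23·5² = 1 ✓
n=2: (24,5)∘(24,5) = (24·24+23·5·5, 24·5+5·24) = (1151,240)
n=3: (1151,240)∘(24,5) = (24·1151+23·5·240, 24·240+5·1151) = (55224,11515)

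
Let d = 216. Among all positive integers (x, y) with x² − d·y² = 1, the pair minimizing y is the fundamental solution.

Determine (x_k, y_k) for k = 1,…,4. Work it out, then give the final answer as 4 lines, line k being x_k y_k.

[14; 1,2,3,2,1,28] for √216; ℓ=6 ⇒ convergent index 5
a_0=14:  p_0=14·1+0=14,  q_0=14·0+1=1
a_1=1:  p_1=1·14+1=15,  q_1=1·1+0=1
…
a_4=2:  p_4=2·147+44=338,  q_4=2·10+3=23
a_5=1:  p_5=1·338+147=485,  q_5=1·23+10=33
fundamental: x₁=485, y₁=33  (since 235225 − 216·1089 = 1)
k=2:  x_2 = 485·485+216·33·33 = 470449,  y_2 = 485·33+33·485 = 32010
k=3:  x_3 = 485·470449+216·33·32010 = 456335045,  y_3 = 485·32010+33·470449 = 31049667
k=4:  x_4 = 485·456335045+216·33·31049667 = 442644523201,  y_4 = 485·31049667+33·456335045 = 30118144980

485 33
470449 32010
456335045 31049667
442644523201 30118144980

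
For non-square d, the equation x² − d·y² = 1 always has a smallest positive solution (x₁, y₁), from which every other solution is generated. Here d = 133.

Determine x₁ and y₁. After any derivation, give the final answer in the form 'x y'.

2588599 224460

√133 = [11; 1,1,7,5,1,…,1,1,22, …], period ℓ=16 (even) → k=15
i=0: a=11 ⇒ p=11, q=1
i=1: a=1 ⇒ p=12, q=1
i=2: a=1 ⇒ p=23, q=2
…
i=6: a=1 ⇒ p=1949, q=169
…
i=8: a=2 ⇒ p=7969, q=691
i=9: a=1 ⇒ p=10979, q=952
i=10: a=1 ⇒ p=18948, q=1643
i=11: a=1 ⇒ p=29927, q=2595
i=12: a=5 ⇒ p=168583, q=14618
i=13: a=7 ⇒ p=1210008, q=104921
i=14: a=1 ⇒ p=1378591, q=119539
i=15: a=1 ⇒ p=2588599, q=224460
→ (2588599, 224460).  Check: 2588599²=6700844782801, 133·224460²=6700844782800, difference 1.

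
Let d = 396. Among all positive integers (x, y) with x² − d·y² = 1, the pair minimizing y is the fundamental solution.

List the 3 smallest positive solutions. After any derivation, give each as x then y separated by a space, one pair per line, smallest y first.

√396 = [19; 1,8,1,38, …], period ℓ=4 (even) → k=3
k=0  a_k=19  p_k/q_k = 19/1
…
k=2  a_k=8  p_k/q_k = 179/9
k=3  a_k=1  p_k/q_k = 199/10
fundamental: x₁=199, y₁=10  (since 39601 − 396·100 = 1)
k=2:  x_2 = 199·199+396·10·10 = 79201,  y_2 = 199·10+10·199 = 3980
k=3:  x_3 = 199·79201+396·10·3980 = 31521799,  y_3 = 199·3980+10·79201 = 1584030

199 10
79201 3980
31521799 1584030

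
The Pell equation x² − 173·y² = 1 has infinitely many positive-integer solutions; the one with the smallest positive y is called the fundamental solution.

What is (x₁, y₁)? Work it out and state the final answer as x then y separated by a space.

√173 → a₀=13, period (6,1,1,6,26); ℓ=5 odd so k=9
i=0: a=13 ⇒ p=13, q=1
i=1: a=6 ⇒ p=79, q=6
…
i=3: a=1 ⇒ p=171, q=13
i=4: a=6 ⇒ p=1118, q=85
…
i=7: a=1 ⇒ p=205791, q=15646
i=8: a=1 ⇒ p=382343, q=29069
i=9: a=6 ⇒ p=2499849, q=190060
(x₁, y₁) = (2499849, 190060);  2499849² − 173·190060² = 1 ✓

2499849 190060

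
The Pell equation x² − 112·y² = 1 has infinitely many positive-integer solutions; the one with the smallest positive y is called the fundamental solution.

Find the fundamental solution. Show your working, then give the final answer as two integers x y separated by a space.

127 12

d=112: √d = [10; 1,1,2,1,1,20] (ℓ=6, even), read p_5/q_5
a_0=10:  p_0=10·1+0=10,  q_0=10·0+1=1
…
a_2=1:  p_2=1·11+10=21,  q_2=1·1+1=2
a_3=2:  p_3=2·21+11=53,  q_3=2·2+1=5
a_4=1:  p_4=1·53+21=74,  q_4=1·5+2=7
a_5=1:  p_5=1·74+53=127,  q_5=1·7+5=12
fundamental: x₁=127, y₁=12  (since 16129 − 112·144 = 1)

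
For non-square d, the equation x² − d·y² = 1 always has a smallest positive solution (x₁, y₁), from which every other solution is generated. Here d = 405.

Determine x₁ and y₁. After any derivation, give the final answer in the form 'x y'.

161 8

√405 = [20; 8,40, …], period ℓ=2 (even) → k=1
step 0: (20, 1)  from 20·(1,0) + (0,1)
step 1: (161, 8)  from 8·(20,1) + (1,0)
fundamental: x₁=161, y₁=8  (since 25921 − 405·64 = 1)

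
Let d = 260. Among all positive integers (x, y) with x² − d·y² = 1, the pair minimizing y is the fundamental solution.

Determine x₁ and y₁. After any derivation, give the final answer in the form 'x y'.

129 8

√260 = [16; 8,32, …], period ℓ=2 (even) → k=1
step 0: (16, 1)  from 16·(1,0) + (0,1)
step 1: (129, 8)  from 8·(16,1) + (1,0)
fundamental: x₁=129, y₁=8  (since 16641 − 260·64 = 1)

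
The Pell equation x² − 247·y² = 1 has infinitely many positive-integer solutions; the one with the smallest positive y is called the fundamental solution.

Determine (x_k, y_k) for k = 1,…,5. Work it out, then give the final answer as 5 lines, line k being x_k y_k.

[15; 1,2,1,1,9,1,9,1,1,2,1,30] for √247; ℓ=12 ⇒ convergent index 11
i=0: a=15 ⇒ p=15, q=1
i=1: a=1 ⇒ p=16, q=1
i=2: a=2 ⇒ p=47, q=3
i=3: a=1 ⇒ p=63, q=4
i=4: a=1 ⇒ p=110, q=7
i=5: a=9 ⇒ p=1053, q=67
i=6: a=1 ⇒ p=1163, q=74
…
i=10: a=2 ⇒ p=61089, q=3887
i=11: a=1 ⇒ p=85292, q=5427
fundamental: x₁=85292, y₁=5427  (since 7274725264 − 247·29452329 = 1)
n=2: (85292,5427)∘(85292,5427) = (85292·85292+247·5427·5427, 85292·5427+5427·85292) = (14549450527,925759368)
n=3: (14549450527,925759368)∘(85292,5427) = (85292·14549450527+247·5427·925759368, 85292·925759368+5427·14549450527) = (2481903468612476,157919736025485)
n=4: (2481903468612476,157919736025485)∘(85292,5427) = (85292·2481903468612476+247·5427·157919736025485, 85292·157919736025485+5427·2481903468612476) = (423373021275241155457,26938580249245573872)
n=5: (423373021275241155457,26938580249245573872)∘(85292,5427) = (85292·423373021275241155457+247·5427·26938580249245573872, 85292·26938580249245573872+5427·423373021275241155457) = (72220663458733833793864412,4595290773079387237355763)

85292 5427
14549450527 925759368
2481903468612476 157919736025485
423373021275241155457 26938580249245573872
72220663458733833793864412 4595290773079387237355763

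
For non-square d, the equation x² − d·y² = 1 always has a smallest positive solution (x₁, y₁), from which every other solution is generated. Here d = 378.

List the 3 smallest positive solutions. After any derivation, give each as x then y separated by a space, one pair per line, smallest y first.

d=378: √d = [19; 2,3,1,4,1,3,2,38] (ℓ=8, even), read p_7/q_7
a_0=19:  p_0=19·1+0=19,  q_0=19·0+1=1
a_1=2:  p_1=2·19+1=39,  q_1=2·1+0=2
…
a_3=1:  p_3=1·136+39=175,  q_3=1·7+2=9
…
a_5=1:  p_5=1·836+175=1011,  q_5=1·43+9=52
a_6=3:  p_6=3·1011+836=3869,  q_6=3·52+43=199
a_7=2:  p_7=2·3869+1011=8749,  q_7=2·199+52=450
(x₁, y₁) = (8749, 450);  8749² − 378·450² = 1 ✓
(x_2, y_2) = (8749·8749 + 378·450·450, 8749·450 + 450·8749) = (153090001, 7874100)
(x_3, y_3) = (8749·153090001 + 378·450·7874100, 8749·7874100 + 450·153090001) = (2678768828749, 137781001350)

8749 450
153090001 7874100
2678768828749 137781001350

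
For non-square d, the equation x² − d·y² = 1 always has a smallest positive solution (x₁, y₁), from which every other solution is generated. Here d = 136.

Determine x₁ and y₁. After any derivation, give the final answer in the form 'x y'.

d=136: √d = [11; 1,1,1,22] (ℓ=4, even), read p_3/q_3
a_0=11:  p_0=11·1+0=11,  q_0=11·0+1=1
…
a_2=1:  p_2=1·12+11=23,  q_2=1·1+1=2
a_3=1:  p_3=1·23+12=35,  q_3=1·2+1=3
(x₁, y₁) = (35, 3);  35² − 136·3² = 1 ✓

35 3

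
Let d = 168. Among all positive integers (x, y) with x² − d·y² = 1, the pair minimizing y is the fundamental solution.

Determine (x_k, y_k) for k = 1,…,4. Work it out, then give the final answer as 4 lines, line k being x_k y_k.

√168 → a₀=12, period (1,24); ℓ=2 even so k=1
a_0=12:  p_0=12·1+0=12,  q_0=12·0+1=1
a_1=1:  p_1=1·12+1=13,  q_1=1·1+0=1
fundamental: x₁=13, y₁=1  (since 169 − 168·1 = 1)
n=2: (13,1)∘(13,1) = (13·13+168·1·1, 13·1+1·13) = (337,26)
n=3: (337,26)∘(13,1) = (13·337+168·1·26, 13·26+1·337) = (8749,675)
n=4: (8749,675)∘(13,1) = (13·8749+168·1·675, 13·675+1·8749) = (227137,17524)

13 1
337 26
8749 675
227137 17524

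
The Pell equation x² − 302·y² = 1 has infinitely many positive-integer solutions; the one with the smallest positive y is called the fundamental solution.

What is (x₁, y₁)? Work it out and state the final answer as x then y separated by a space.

4276623 246092

[17; 2,1,1,1,4,…,1,2,34] for √302; ℓ=16 ⇒ convergent index 15
a_0=17:  p_0=17·1+0=17,  q_0=17·0+1=1
…
a_10=2:  p_10=2·36581+34513=107675,  q_10=2·2105+1986=6196
…
a_14=1:  p_14=1·1042237+574956=1617193,  q_14=1·59974+33085=93059
a_15=2:  p_15=2·1617193+1042237=4276623,  q_15=2·93059+59974=246092
(x₁, y₁) = (4276623, 246092);  4276623² − 302·246092² = 1 ✓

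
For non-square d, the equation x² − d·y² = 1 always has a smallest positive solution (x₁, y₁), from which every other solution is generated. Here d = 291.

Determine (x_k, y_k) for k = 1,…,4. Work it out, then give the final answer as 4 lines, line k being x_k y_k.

290 17
168199 9860
97555130 5718783
56581807201 3316884280

√291 = [17; 17,34, …], period ℓ=2 (even) → k=1
k=0  a_k=17  p_k/q_k = 17/1
k=1  a_k=17  p_k/q_k = 290/17
→ (290, 17).  Check: 290²=84100, 291·17²=84099, difference 1.
(290+17√291)^2 = 168199 + 9860√291
(290+17√291)^3 = 97555130 + 5718783√291
(290+17√291)^4 = 56581807201 + 3316884280√291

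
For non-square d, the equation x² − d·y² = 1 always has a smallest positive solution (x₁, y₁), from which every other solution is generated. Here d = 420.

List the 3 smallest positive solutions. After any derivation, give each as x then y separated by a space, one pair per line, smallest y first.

√420 → a₀=20, period (2,40); ℓ=2 even so k=1
i=0: a=20 ⇒ p=20, q=1
i=1: a=2 ⇒ p=41, q=2
(x₁, y₁) = (41, 2);  41² − 420·2² = 1 ✓
(41+2√420)^2 = 3361 + 164√420
(41+2√420)^3 = 275561 + 13446√420

41 2
3361 164
275561 13446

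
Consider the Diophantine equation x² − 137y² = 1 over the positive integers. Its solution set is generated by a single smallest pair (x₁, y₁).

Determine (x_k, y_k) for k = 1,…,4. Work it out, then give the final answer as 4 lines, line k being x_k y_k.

[11; 1,2,2,1,1,2,2,1,22] for √137; ℓ=9 ⇒ convergent index 17
a_0=11:  p_0=11·1+0=11,  q_0=11·0+1=1
a_1=1:  p_1=1·11+1=12,  q_1=1·1+0=1
a_2=2:  p_2=2·12+11=35,  q_2=2·1+1=3
a_3=2:  p_3=2·35+12=82,  q_3=2·3+1=7
a_4=1:  p_4=1·82+35=117,  q_4=1·7+3=10
…
a_12=2:  p_12=2·122279+41341=285899,  q_12=2·10447+3532=24426
a_13=1:  p_13=1·285899+122279=408178,  q_13=1·24426+10447=34873
…
a_15=2:  p_15=2·694077+408178=1796332,  q_15=2·59299+34873=153471
a_16=2:  p_16=2·1796332+694077=4286741,  q_16=2·153471+59299=366241
a_17=1:  p_17=1·4286741+1796332=6083073,  q_17=1·366241+153471=519712
fundamental: x₁=6083073, y₁=519712  (since 37003777123329 − 137·270100562944 = 1)
(6083073+519712√137)^2 = 74007554246657 + 6322892069952√137
(6083073+519712√137)^3 = 900386710067742990849 + 76925228065277725280√137
(6083073+519712√137)^4 = 10954236171143757109591351297 + 935883555725460013412300928√137

6083073 519712
74007554246657 6322892069952
900386710067742990849 76925228065277725280
10954236171143757109591351297 935883555725460013412300928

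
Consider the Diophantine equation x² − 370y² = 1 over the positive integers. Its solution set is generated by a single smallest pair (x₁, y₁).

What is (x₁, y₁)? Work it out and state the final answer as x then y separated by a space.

√370 → a₀=19, period (4,4,38); ℓ=3 odd so k=5
i=0: a=19 ⇒ p=19, q=1
i=1: a=4 ⇒ p=77, q=4
…
i=4: a=4 ⇒ p=50339, q=2617
i=5: a=4 ⇒ p=213859, q=11118
(x₁, y₁) = (213859, 11118);  213859² − 370·11118² = 1 ✓

213859 11118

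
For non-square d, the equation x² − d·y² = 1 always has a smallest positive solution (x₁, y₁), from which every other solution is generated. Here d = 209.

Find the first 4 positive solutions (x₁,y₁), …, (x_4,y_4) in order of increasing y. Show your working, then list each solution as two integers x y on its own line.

√209 → a₀=14, period (2,5,3,2,3,5,2,28); ℓ=8 even so k=7
k=0  a_k=14  p_k/q_k = 14/1
…
k=2  a_k=5  p_k/q_k = 159/11
k=3  a_k=3  p_k/q_k = 506/35
k=4  a_k=2  p_k/q_k = 1171/81
…
k=6  a_k=5  p_k/q_k = 21266/1471
k=7  a_k=2  p_k/q_k = 46551/3220
fundamental: x₁=46551, y₁=3220  (since 2166995601 − 209·10368400 = 1)
k=2:  x_2 = 46551·46551+209·3220·3220 = 4333991201,  y_2 = 46551·3220+3220·46551 = 299788440
k=3:  x_3 = 46551·4333991201+209·3220·299788440 = 403503248748951,  y_3 = 46551·299788440+3220·4333991201 = 27910903337660
k=4:  x_4 = 46551·403503248748951+209·3220·27910903337660 = 37566959460690844801,  y_4 = 46551·27910903337660+3220·403503248748951 = 2598560922243032880

46551 3220
4333991201 299788440
403503248748951 27910903337660
37566959460690844801 2598560922243032880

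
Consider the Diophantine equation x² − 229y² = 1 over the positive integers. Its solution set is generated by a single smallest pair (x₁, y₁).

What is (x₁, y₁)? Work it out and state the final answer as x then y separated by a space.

[15; 7,1,1,7,30] for √229; ℓ=5 ⇒ convergent index 9
a_0=15:  p_0=15·1+0=15,  q_0=15·0+1=1
a_1=7:  p_1=7·15+1=106,  q_1=7·1+0=7
a_2=1:  p_2=1·106+15=121,  q_2=1·7+1=8
a_3=1:  p_3=1·121+106=227,  q_3=1·8+7=15
…
a_5=30:  p_5=30·1710+227=51527,  q_5=30·113+15=3405
a_6=7:  p_6=7·51527+1710=362399,  q_6=7·3405+113=23948
a_7=1:  p_7=1·362399+51527=413926,  q_7=1·23948+3405=27353
a_8=1:  p_8=1·413926+362399=776325,  q_8=1·27353+23948=51301
a_9=7:  p_9=7·776325+413926=5848201,  q_9=7·51301+27353=386460
→ (5848201, 386460).  Check: 5848201²=34201454936401, 229·386460²=34201454936400, difference 1.

5848201 386460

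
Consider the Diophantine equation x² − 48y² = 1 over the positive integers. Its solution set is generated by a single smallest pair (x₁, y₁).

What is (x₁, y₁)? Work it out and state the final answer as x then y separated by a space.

[6; 1,12] for √48; ℓ=2 ⇒ convergent index 1
k=0  a_k=6  p_k/q_k = 6/1
k=1  a_k=1  p_k/q_k = 7/1
fundamental: x₁=7, y₁=1  (since 49 − 48·1 = 1)

7 1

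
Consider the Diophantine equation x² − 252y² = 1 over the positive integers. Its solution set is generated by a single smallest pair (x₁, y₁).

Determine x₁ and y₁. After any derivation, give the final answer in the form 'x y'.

√252 = [15; 1,6,1,30, …], period ℓ=4 (even) → k=3
step 0: (15, 1)  from 15·(1,0) + (0,1)
…
step 2: (111, 7)  from 6·(16,1) + (15,1)
step 3: (127, 8)  from 1·(111,7) + (16,1)
fundamental: x₁=127, y₁=8  (since 16129 − 252·64 = 1)

127 8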